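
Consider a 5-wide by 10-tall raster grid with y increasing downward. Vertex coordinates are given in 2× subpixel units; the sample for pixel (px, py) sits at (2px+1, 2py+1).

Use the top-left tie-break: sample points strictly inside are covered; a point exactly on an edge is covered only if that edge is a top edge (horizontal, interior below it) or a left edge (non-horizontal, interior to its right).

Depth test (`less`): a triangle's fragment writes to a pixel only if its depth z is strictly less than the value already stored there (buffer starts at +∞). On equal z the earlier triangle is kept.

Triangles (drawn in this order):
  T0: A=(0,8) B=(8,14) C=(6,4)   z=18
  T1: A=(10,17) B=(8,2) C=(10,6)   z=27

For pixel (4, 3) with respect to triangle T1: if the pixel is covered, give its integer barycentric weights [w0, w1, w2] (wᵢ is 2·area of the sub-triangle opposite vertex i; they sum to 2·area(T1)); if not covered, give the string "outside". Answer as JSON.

T0:
  2·area = 68  (B↔C swapped to make it positive)
  edge (0, 8)→(6, 4): d=(6,-4) top-left  bias=+0
  edge (6, 4)→(8, 14): d=(2,10) right/bottom  bias=-1
  edge (8, 14)→(0, 8): d=(-8,-6) top-left  bias=+0
    (2,2)@(5, 5): e=[2,12,54] → █
    (3,2)@(7, 5): e=[10,-8,66] → ·
    (1,3)@(3, 7): e=[6,36,26] → █
    (3,3)@(7, 7): e=[22,-4,50] → ·
    (1,4)@(3, 9): e=[18,40,10] → █
    (3,4)@(7, 9): e=[34,0,34] → ·  [on edge]
    (1,5)@(3, 11): e=[30,44,-6] → ·
    (2,5)@(5, 11): e=[38,24,6] → █
    (3,5)@(7, 11): e=[46,4,18] → █
    (4,5)@(9, 11): e=[54,-16,30] → ·
    (2,6)@(5, 13): e=[50,28,-10] → ·
    (3,6)@(7, 13): e=[58,8,2] → █
    (4,9)@(9, 19): e=[102,0,-34] → ·  [on edge]
  covered (8 px):
    · · · · ·
    · · · · ·
    · · █ · ·
    · █ █ · ·
    · █ █ · ·
    · · █ █ ·
    · · · █ ·
    · · · · ·
    · · · · ·
    · · · · ·
T1:
  2·area = 22
  edge (10, 17)→(8, 2): d=(-2,-15) top-left  bias=+0
  edge (8, 2)→(10, 6): d=(2,4) right/bottom  bias=-1
  edge (10, 6)→(10, 17): d=(0,11) right/bottom  bias=-1
    (4,2)@(9, 5): e=[9,2,11] → █
    (4,3)@(9, 7): e=[5,6,11] → █
    (4,4)@(9, 9): e=[1,10,11] → █
    (4,5)@(9, 11): e=[-3,14,11] → ·
  covered (3 px):
    · · · · ·
    · · · · ·
    · · · · █
    · · · · █
    · · · · █
    · · · · ·
    · · · · ·
    · · · · ·
    · · · · ·
    · · · · ·

Final: [6,11,5]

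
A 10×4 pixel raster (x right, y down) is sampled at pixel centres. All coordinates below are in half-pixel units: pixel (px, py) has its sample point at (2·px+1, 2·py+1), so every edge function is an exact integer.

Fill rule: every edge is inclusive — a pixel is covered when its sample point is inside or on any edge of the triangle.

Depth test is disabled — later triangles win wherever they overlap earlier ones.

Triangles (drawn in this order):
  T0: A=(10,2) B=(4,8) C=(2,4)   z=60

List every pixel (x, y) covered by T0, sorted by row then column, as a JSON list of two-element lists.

T0:
  2·area = 36
  edge (10, 2)→(4, 8): d=(-6,6) inclusive
  edge (4, 8)→(2, 4): d=(-2,-4) inclusive
  edge (2, 4)→(10, 2): d=(8,-2) inclusive
    (5,0)@(11, 1): e=[0,42,-6] → ·  [on edge]
    (3,1)@(7, 3): e=[12,22,2] → #
    (4,1)@(9, 3): e=[0,30,6] → #  [on edge]
    (5,1)@(11, 3): e=[-12,38,10] → ·
    (1,2)@(3, 5): e=[24,2,10] → #
    (2,2)@(5, 5): e=[12,10,14] → #
    (3,2)@(7, 5): e=[0,18,18] → #  [on edge]
    (4,2)@(9, 5): e=[-12,26,22] → ·
    (1,3)@(3, 7): e=[12,-2,26] → ·
    (2,3)@(5, 7): e=[0,6,30] → #  [on edge]
    (3,3)@(7, 7): e=[-12,14,34] → ·
  covered (6 px):
    · · · · · · · · · ·
    · · · # # · · · · ·
    · # # # · · · · · ·
    · · # · · · · · · ·

Answer: [[3,1],[4,1],[1,2],[2,2],[3,2],[2,3]]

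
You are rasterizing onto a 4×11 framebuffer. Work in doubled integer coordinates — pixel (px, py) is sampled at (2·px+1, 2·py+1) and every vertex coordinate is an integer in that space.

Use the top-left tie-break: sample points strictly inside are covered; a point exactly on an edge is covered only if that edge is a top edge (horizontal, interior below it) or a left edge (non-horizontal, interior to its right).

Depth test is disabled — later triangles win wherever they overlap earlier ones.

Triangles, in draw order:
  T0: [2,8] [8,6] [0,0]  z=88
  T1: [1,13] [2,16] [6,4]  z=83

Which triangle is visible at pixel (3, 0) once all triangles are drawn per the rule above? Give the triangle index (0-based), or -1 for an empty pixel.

T0:
  2·area = 52  (B↔C swapped to make it positive)
  edge (2, 8)→(0, 0): d=(-2,-8) top-left  bias=+0
  edge (0, 0)→(8, 6): d=(8,6) right/bottom  bias=-1
  edge (8, 6)→(2, 8): d=(-6,2) right/bottom  bias=-1
    (0,0)@(1, 1): e=[6,2,44] → X
    (1,0)@(3, 1): e=[22,-10,40] → .
    (0,1)@(1, 3): e=[2,18,32] → X
    (1,1)@(3, 3): e=[18,6,28] → X
    (2,1)@(5, 3): e=[34,-6,24] → .
    (0,2)@(1, 5): e=[-2,34,20] → .
    (1,2)@(3, 5): e=[14,22,16] → X
    (2,2)@(5, 5): e=[30,10,12] → X
    (3,2)@(7, 5): e=[46,-2,8] → .
    (1,3)@(3, 7): e=[10,38,4] → X
    (2,3)@(5, 7): e=[26,26,0] → .  [on edge]
    (1,4)@(3, 9): e=[6,54,-8] → .
  covered (6 px):
    X . . .
    X X . .
    . X X .
    . X . .
    . . . .
    . . . .
    . . . .
    . . . .
    . . . .
    . . . .
    . . . .
T1:
  2·area = 24  (B↔C swapped to make it positive)
  edge (1, 13)→(6, 4): d=(5,-9) top-left  bias=+0
  edge (6, 4)→(2, 16): d=(-4,12) right/bottom  bias=-1
  edge (2, 16)→(1, 13): d=(-1,-3) top-left  bias=+0
    (3,0)@(7, 1): e=[-6,0,30] → .  [on edge]
    (2,3)@(5, 7): e=[6,0,18] → .  [on edge]
    (1,5)@(3, 11): e=[8,8,8] → X
    (2,5)@(5, 11): e=[26,-16,14] → .
    (0,6)@(1, 13): e=[0,24,0] → X  [on edge]
    (1,6)@(3, 13): e=[18,0,6] → .  [on edge]
    (0,7)@(1, 15): e=[10,16,-2] → .
    (0,9)@(1, 19): e=[30,0,-6] → .  [on edge]
    (1,9)@(3, 19): e=[48,-24,0] → .  [on edge]
  covered (2 px):
    . . . .
    . . . .
    . . . .
    . . . .
    . . . .
    . X . .
    X . . .
    . . . .
    . . . .
    . . . .
    . . . .

Z-buffer (winner per pixel, '.' = empty):
  0 . . .
  0 0 . .
  . 0 0 .
  . 0 . .
  . . . .
  . 1 . .
  1 . . .
  . . . .
  . . . .
  . . . .
  . . . .

Answer: -1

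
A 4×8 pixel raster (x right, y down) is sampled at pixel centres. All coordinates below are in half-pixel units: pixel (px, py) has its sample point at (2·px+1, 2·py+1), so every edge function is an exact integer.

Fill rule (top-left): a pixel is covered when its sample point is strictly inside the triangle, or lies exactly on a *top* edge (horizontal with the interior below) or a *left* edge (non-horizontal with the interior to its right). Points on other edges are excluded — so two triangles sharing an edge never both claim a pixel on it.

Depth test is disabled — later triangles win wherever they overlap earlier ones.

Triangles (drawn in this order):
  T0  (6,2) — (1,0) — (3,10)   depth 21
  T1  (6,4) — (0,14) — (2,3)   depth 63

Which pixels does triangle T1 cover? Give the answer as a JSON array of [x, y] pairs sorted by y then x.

T0:
  2·area = 46  (B↔C swapped to make it positive)
  edge (6, 2)→(3, 10): d=(-3,8) right/bottom  bias=-1
  edge (3, 10)→(1, 0): d=(-2,-10) top-left  bias=+0
  edge (1, 0)→(6, 2): d=(5,2) right/bottom  bias=-1
    (1,0)@(3, 1): e=[27,18,1] → █
    (2,0)@(5, 1): e=[11,38,-3] → ·
    (1,1)@(3, 3): e=[21,14,11] → █
    (2,1)@(5, 3): e=[5,34,7] → █
    (3,1)@(7, 3): e=[-11,54,3] → ·
    (1,2)@(3, 5): e=[15,10,21] → █
    (2,2)@(5, 5): e=[-1,30,17] → ·
    (1,3)@(3, 7): e=[9,6,31] → █
    (2,3)@(5, 7): e=[-7,26,27] → ·
    (1,4)@(3, 9): e=[3,2,41] → █
    (2,4)@(5, 9): e=[-13,22,37] → ·
    (1,5)@(3, 11): e=[-3,-2,51] → ·
  covered (6 px):
    · █ · ·
    · █ █ ·
    · █ · ·
    · █ · ·
    · █ · ·
    · · · ·
    · · · ·
    · · · ·
T1:
  2·area = 46
  edge (6, 4)→(0, 14): d=(-6,10) right/bottom  bias=-1
  edge (0, 14)→(2, 3): d=(2,-11) top-left  bias=+0
  edge (2, 3)→(6, 4): d=(4,1) right/bottom  bias=-1
    (1,2)@(3, 5): e=[24,15,7] → █
    (2,2)@(5, 5): e=[4,37,5] → █
    (3,2)@(7, 5): e=[-16,59,3] → ·
    (1,3)@(3, 7): e=[12,19,15] → █
    (2,3)@(5, 7): e=[-8,41,13] → ·
    (0,4)@(1, 9): e=[20,1,25] → █
    (1,4)@(3, 9): e=[0,23,23] → ·  [on edge]
    (0,5)@(1, 11): e=[8,5,33] → █
    (1,5)@(3, 11): e=[-12,27,31] → ·
    (0,6)@(1, 13): e=[-4,9,41] → ·
  covered (5 px):
    · · · ·
    · · · ·
    · █ █ ·
    · █ · ·
    █ · · ·
    █ · · ·
    · · · ·
    · · · ·

Final: [[1,2],[2,2],[1,3],[0,4],[0,5]]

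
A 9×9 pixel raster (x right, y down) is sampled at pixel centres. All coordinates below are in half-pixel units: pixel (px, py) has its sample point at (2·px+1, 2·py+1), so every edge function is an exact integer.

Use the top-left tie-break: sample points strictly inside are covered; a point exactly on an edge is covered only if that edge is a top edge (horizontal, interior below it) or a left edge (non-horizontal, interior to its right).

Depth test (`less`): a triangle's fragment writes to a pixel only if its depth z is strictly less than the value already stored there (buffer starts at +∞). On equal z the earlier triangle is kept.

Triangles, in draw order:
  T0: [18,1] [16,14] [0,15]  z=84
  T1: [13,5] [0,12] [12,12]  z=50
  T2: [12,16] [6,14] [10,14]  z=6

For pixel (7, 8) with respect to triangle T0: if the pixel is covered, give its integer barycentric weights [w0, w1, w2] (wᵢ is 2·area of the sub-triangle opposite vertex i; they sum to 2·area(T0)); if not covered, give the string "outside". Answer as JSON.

T0:
  2·area = 206
  edge (18, 1)→(16, 14): d=(-2,13) right/bottom  bias=-1
  edge (16, 14)→(0, 15): d=(-16,1) right/bottom  bias=-1
  edge (0, 15)→(18, 1): d=(18,-14) top-left  bias=+0
    (8,1)@(17, 3): e=[9,175,22] → #
    (6,2)@(13, 5): e=[57,147,2] → #
    (7,2)@(15, 5): e=[31,145,30] → #
    (5,3)@(11, 7): e=[79,117,10] → #
    (4,4)@(9, 9): e=[101,87,18] → #
    (8,4)@(17, 9): e=[-3,79,130] → ·
    (3,5)@(7, 11): e=[123,57,26] → #
    (8,5)@(17, 11): e=[-7,47,166] → ·
    (1,6)@(3, 13): e=[171,29,6] → #
    (2,6)@(5, 13): e=[145,27,34] → #
    (8,6)@(17, 13): e=[-11,15,202] → ·
    (1,7)@(3, 15): e=[167,-3,42] → ·
  covered (24 px):
    · · · · · · · · ·
    · · · · · · · · #
    · · · · · · # # #
    · · · · · # # # #
    · · · · # # # # ·
    · · · # # # # # ·
    · # # # # # # # ·
    · · · · · · · · ·
    · · · · · · · · ·
T1:
  2·area = 84  (B↔C swapped to make it positive)
  edge (13, 5)→(12, 12): d=(-1,7) right/bottom  bias=-1
  edge (12, 12)→(0, 12): d=(-12,0) right/bottom  bias=-1
  edge (0, 12)→(13, 5): d=(13,-7) top-left  bias=+0
    (6,2)@(13, 5): e=[0,84,0] → ·  [on edge]
    (5,3)@(11, 7): e=[12,60,12] → #
    (6,3)@(13, 7): e=[-2,60,26] → ·
    (3,4)@(7, 9): e=[38,36,10] → #
    (4,4)@(9, 9): e=[24,36,24] → #
    (6,4)@(13, 9): e=[-4,36,52] → ·
    (1,5)@(3, 11): e=[64,12,8] → #
    (2,5)@(5, 11): e=[50,12,22] → #
    (6,5)@(13, 11): e=[-6,12,78] → ·
    (1,6)@(3, 13): e=[62,-12,34] → ·
    (2,6)@(5, 13): e=[48,-12,48] → ·
    (3,6)@(7, 13): e=[34,-12,62] → ·
  covered (9 px):
    · · · · · · · · ·
    · · · · · · · · ·
    · · · · · · · · ·
    · · · · · # · · ·
    · · · # # # · · ·
    · # # # # # · · ·
    · · · · · · · · ·
    · · · · · · · · ·
    · · · · · · · · ·
T2:
  2·area = 8
  edge (12, 16)→(6, 14): d=(-6,-2) top-left  bias=+0
  edge (6, 14)→(10, 14): d=(4,0) top-left  bias=+0
  edge (10, 14)→(12, 16): d=(2,2) right/bottom  bias=-1
    (0,2)@(1, 5): e=[44,-36,0] → ·  [on edge]
    (1,3)@(3, 7): e=[36,-28,0] → ·  [on edge]
    (2,4)@(5, 9): e=[28,-20,0] → ·  [on edge]
    (3,5)@(7, 11): e=[20,-12,0] → ·  [on edge]
    (1,6)@(3, 13): e=[0,-4,12] → ·  [on edge]
    (4,6)@(9, 13): e=[12,-4,0] → ·  [on edge]
    (4,7)@(9, 15): e=[0,4,4] → #  [on edge]
    (5,7)@(11, 15): e=[4,4,0] → ·  [on edge]
    (4,8)@(9, 17): e=[-12,12,8] → ·
    (6,8)@(13, 17): e=[-4,12,0] → ·  [on edge]
    (7,8)@(15, 17): e=[0,12,-4] → ·  [on edge]
  covered (1 px):
    · · · · · · · · ·
    · · · · · · · · ·
    · · · · · · · · ·
    · · · · · · · · ·
    · · · · · · · · ·
    · · · · · · · · ·
    · · · · · · · · ·
    · · · · # · · · ·
    · · · · · · · · ·

Final: "outside"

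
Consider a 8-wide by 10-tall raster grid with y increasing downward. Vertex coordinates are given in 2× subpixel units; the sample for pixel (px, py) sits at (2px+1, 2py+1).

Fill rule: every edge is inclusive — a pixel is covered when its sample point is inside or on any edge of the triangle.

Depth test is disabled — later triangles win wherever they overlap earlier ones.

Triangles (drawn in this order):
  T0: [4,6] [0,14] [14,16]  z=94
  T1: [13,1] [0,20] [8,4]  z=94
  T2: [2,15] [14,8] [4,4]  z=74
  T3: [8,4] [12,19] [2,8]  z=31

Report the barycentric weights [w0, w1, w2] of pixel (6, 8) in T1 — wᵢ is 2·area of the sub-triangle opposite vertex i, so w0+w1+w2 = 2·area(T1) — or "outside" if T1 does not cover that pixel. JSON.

T0:
  2·area = 120  (B↔C swapped to make it positive)
  edge (4, 6)→(14, 16): d=(10,10) inclusive
  edge (14, 16)→(0, 14): d=(-14,-2) inclusive
  edge (0, 14)→(4, 6): d=(4,-8) inclusive
    (0,1)@(1, 3): e=[0,156,-36] → .  [on edge]
    (1,2)@(3, 5): e=[0,132,-12] → .  [on edge]
    (2,3)@(5, 7): e=[0,108,12] → X  [on edge]
    (3,3)@(7, 7): e=[-20,112,28] → .
    (1,4)@(3, 9): e=[40,76,4] → X
    (3,4)@(7, 9): e=[0,84,36] → X  [on edge]
    (4,4)@(9, 9): e=[-20,88,52] → .
    (1,5)@(3, 11): e=[60,48,12] → X
    (4,5)@(9, 11): e=[0,60,60] → X  [on edge]
    (5,5)@(11, 11): e=[-20,64,76] → .
    (0,6)@(1, 13): e=[100,16,4] → X
    (5,6)@(11, 13): e=[0,36,84] → X  [on edge]
    (3,7)@(7, 15): e=[60,0,60] → X  [on edge]
    (6,7)@(13, 15): e=[0,12,108] → X  [on edge]
    (7,8)@(15, 17): e=[0,-12,132] → .  [on edge]
  covered (18 px):
    . . . . . . . .
    . . . . . . . .
    . . . . . . . .
    . . X . . . . .
    . X X X . . . .
    . X X X X . . .
    X X X X X X . .
    . . . X X X X .
    . . . . . . . .
    . . . . . . . .
T1:
  2·area = 56
  edge (13, 1)→(0, 20): d=(-13,19) inclusive
  edge (0, 20)→(8, 4): d=(8,-16) inclusive
  edge (8, 4)→(13, 1): d=(5,-3) inclusive
    (6,0)@(13, 1): e=[0,56,0] → X  [on edge]
    (7,0)@(15, 1): e=[-38,88,6] → .
    (5,1)@(11, 3): e=[12,40,4] → X
    (6,1)@(13, 3): e=[-26,72,10] → .
    (4,2)@(9, 5): e=[24,24,8] → X
    (5,2)@(11, 5): e=[-14,56,14] → .
    (1,3)@(3, 7): e=[112,-56,0] → .  [on edge]
    (3,3)@(7, 7): e=[36,8,12] → X
    (4,3)@(9, 7): e=[-2,40,18] → .
    (3,4)@(7, 9): e=[10,24,22] → X
    (4,4)@(9, 9): e=[-28,56,28] → .
    (2,5)@(5, 11): e=[22,8,26] → X
  covered (7 px):
    . . . . . . X .
    . . . . . X . .
    . . . . X . . .
    . . . X . . . .
    . . . X . . . .
    . . X . . . . .
    . . . . . . . .
    . X . . . . . .
    . . . . . . . .
    . . . . . . . .
T2:
  2·area = 118  (B↔C swapped to make it positive)
  edge (2, 15)→(4, 4): d=(2,-11) inclusive
  edge (4, 4)→(14, 8): d=(10,4) inclusive
  edge (14, 8)→(2, 15): d=(-12,7) inclusive
    (2,2)@(5, 5): e=[13,6,99] → X
    (3,2)@(7, 5): e=[35,-2,85] → .
    (2,3)@(5, 7): e=[17,26,75] → X
    (3,3)@(7, 7): e=[39,18,61] → X
    (4,3)@(9, 7): e=[61,10,47] → X
    (5,3)@(11, 7): e=[83,2,33] → X
    (6,3)@(13, 7): e=[105,-6,19] → .
    (2,4)@(5, 9): e=[21,46,51] → X
    (6,4)@(13, 9): e=[109,14,-5] → .
    (1,5)@(3, 11): e=[3,74,41] → X
    (4,5)@(9, 11): e=[69,50,-1] → .
    (5,5)@(11, 11): e=[91,42,-15] → .
  covered (14 px):
    . . . . . . . .
    . . . . . . . .
    . . X . . . . .
    . . X X X X . .
    . . X X X X . .
    . X X X . . . .
    . X X . . . . .
    . . . . . . . .
    . . . . . . . .
    . . . . . . . .
T3:
  2·area = 106
  edge (8, 4)→(12, 19): d=(4,15) inclusive
  edge (12, 19)→(2, 8): d=(-10,-11) inclusive
  edge (2, 8)→(8, 4): d=(6,-4) inclusive
    (3,2)@(7, 5): e=[19,85,2] → X
    (4,2)@(9, 5): e=[-11,107,10] → .
    (2,3)@(5, 7): e=[57,43,6] → X
    (4,3)@(9, 7): e=[-3,87,22] → .
    (1,4)@(3, 9): e=[95,1,10] → X
    (4,4)@(9, 9): e=[5,67,34] → X
    (5,4)@(11, 9): e=[-25,89,42] → .
    (1,5)@(3, 11): e=[103,-19,22] → .
    (2,5)@(5, 11): e=[73,3,30] → X
    (5,5)@(11, 11): e=[-17,69,54] → .
    (2,6)@(5, 13): e=[81,-17,42] → .
    (3,6)@(7, 13): e=[51,5,50] → X
  covered (14 px):
    . . . . . . . .
    . . . . . . . .
    . . . X . . . .
    . . X X . . . .
    . X X X X . . .
    . . X X X . . .
    . . . X X . . .
    . . . . X . . .
    . . . . . X . .
    . . . . . . . .

Final: "outside"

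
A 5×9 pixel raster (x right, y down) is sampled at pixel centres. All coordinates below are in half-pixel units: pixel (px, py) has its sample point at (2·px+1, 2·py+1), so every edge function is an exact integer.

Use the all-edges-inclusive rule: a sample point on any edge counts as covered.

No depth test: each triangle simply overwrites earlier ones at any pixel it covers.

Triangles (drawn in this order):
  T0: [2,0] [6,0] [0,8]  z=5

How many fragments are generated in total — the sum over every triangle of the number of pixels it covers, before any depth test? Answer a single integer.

T0:
  2·area = 32
  edge (2, 0)→(6, 0): d=(4,0) inclusive
  edge (6, 0)→(0, 8): d=(-6,8) inclusive
  edge (0, 8)→(2, 0): d=(2,-8) inclusive
    (1,0)@(3, 1): e=[4,18,10] → #
    (2,0)@(5, 1): e=[4,2,26] → #
    (3,0)@(7, 1): e=[4,-14,42] → ·
    (1,1)@(3, 3): e=[12,6,14] → #
    (2,1)@(5, 3): e=[12,-10,30] → ·
    (0,2)@(1, 5): e=[20,10,2] → #
    (1,2)@(3, 5): e=[20,-6,18] → ·
    (0,3)@(1, 7): e=[28,-2,6] → ·
  covered (4 px):
    · # # · ·
    · # · · ·
    # · · · ·
    · · · · ·
    · · · · ·
    · · · · ·
    · · · · ·
    · · · · ·
    · · · · ·

Answer: 4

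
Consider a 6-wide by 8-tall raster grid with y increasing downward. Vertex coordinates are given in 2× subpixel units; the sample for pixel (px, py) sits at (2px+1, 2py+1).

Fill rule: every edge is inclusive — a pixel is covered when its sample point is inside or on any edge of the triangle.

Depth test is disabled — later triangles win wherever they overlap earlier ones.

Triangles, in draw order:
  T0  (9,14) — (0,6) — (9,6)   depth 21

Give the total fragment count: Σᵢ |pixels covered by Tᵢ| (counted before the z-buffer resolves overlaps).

T0:
  2·area = 72
  edge (9, 14)→(0, 6): d=(-9,-8) inclusive
  edge (0, 6)→(9, 6): d=(9,0) inclusive
  edge (9, 6)→(9, 14): d=(0,8) inclusive
    (4,0)@(9, 1): e=[117,-45,0] → ·  [on edge]
    (4,1)@(9, 3): e=[99,-27,0] → ·  [on edge]
    (4,2)@(9, 5): e=[81,-9,0] → ·  [on edge]
    (1,3)@(3, 7): e=[15,9,48] → #
    (2,3)@(5, 7): e=[31,9,32] → #
    (3,3)@(7, 7): e=[47,9,16] → #
    (4,3)@(9, 7): e=[63,9,0] → #  [on edge]
    (5,3)@(11, 7): e=[79,9,-16] → ·
    (1,4)@(3, 9): e=[-3,27,48] → ·
    (2,4)@(5, 9): e=[13,27,32] → #
    (4,4)@(9, 9): e=[45,27,0] → #  [on edge]
    (5,4)@(11, 9): e=[61,27,-16] → ·
    (4,5)@(9, 11): e=[27,45,0] → #  [on edge]
    (4,6)@(9, 13): e=[9,63,0] → #  [on edge]
    (4,7)@(9, 15): e=[-9,81,0] → ·  [on edge]
  covered (10 px):
    · · · · · ·
    · · · · · ·
    · · · · · ·
    · # # # # ·
    · · # # # ·
    · · · # # ·
    · · · · # ·
    · · · · · ·

Result: 10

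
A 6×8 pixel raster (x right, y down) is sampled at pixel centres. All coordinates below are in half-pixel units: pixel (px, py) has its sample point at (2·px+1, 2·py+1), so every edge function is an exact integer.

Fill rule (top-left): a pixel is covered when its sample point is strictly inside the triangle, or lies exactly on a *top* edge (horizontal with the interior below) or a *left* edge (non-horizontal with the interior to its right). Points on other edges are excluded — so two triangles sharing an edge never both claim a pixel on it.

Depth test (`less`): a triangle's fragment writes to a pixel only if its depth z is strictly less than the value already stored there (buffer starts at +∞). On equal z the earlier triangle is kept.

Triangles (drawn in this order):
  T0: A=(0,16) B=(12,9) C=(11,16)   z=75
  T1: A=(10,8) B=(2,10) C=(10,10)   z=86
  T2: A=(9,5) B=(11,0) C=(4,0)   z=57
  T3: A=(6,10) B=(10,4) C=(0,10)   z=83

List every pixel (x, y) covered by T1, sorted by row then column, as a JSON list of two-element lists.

T0:
  2·area = 77
  edge (0, 16)→(12, 9): d=(12,-7) top-left  bias=+0
  edge (12, 9)→(11, 16): d=(-1,7) right/bottom  bias=-1
  edge (11, 16)→(0, 16): d=(-11,0) right/bottom  bias=-1
    (4,5)@(9, 11): e=[3,19,55] → X
    (5,5)@(11, 11): e=[17,5,55] → X
    (3,6)@(7, 13): e=[13,31,33] → X
    (1,7)@(3, 15): e=[9,57,11] → X
    (2,7)@(5, 15): e=[23,43,11] → X
  covered (10 px):
    . . . . . .
    . . . . . .
    . . . . . .
    . . . . . .
    . . . . . .
    . . . . X X
    . . . X X X
    . X X X X X
T1:
  2·area = 16  (B↔C swapped to make it positive)
  edge (10, 8)→(10, 10): d=(0,2) right/bottom  bias=-1
  edge (10, 10)→(2, 10): d=(-8,0) right/bottom  bias=-1
  edge (2, 10)→(10, 8): d=(8,-2) top-left  bias=+0
    (3,4)@(7, 9): e=[6,8,2] → X
    (4,4)@(9, 9): e=[2,8,6] → X
    (5,4)@(11, 9): e=[-2,8,10] → .
    (3,5)@(7, 11): e=[6,-8,18] → .
    (4,5)@(9, 11): e=[2,-8,22] → .
  covered (2 px):
    . . . . . .
    . . . . . .
    . . . . . .
    . . . . . .
    . . . X X .
    . . . . . .
    . . . . . .
    . . . . . .
T2:
  2·area = 35  (B↔C swapped to make it positive)
  edge (9, 5)→(4, 0): d=(-5,-5) top-left  bias=+0
  edge (4, 0)→(11, 0): d=(7,0) top-left  bias=+0
  edge (11, 0)→(9, 5): d=(-2,5) right/bottom  bias=-1
    (2,0)@(5, 1): e=[0,7,28] → X  [on edge]
    (3,0)@(7, 1): e=[10,7,18] → X
    (4,0)@(9, 1): e=[20,7,8] → X
    (5,0)@(11, 1): e=[30,7,-2] → .
    (2,1)@(5, 3): e=[-10,21,24] → .
    (3,1)@(7, 3): e=[0,21,14] → X  [on edge]
    (5,1)@(11, 3): e=[20,21,-6] → .
    (3,2)@(7, 5): e=[-10,35,10] → .
    (4,2)@(9, 5): e=[0,35,0] → .  [on edge]
    (5,3)@(11, 7): e=[0,49,-14] → .  [on edge]
    (2,7)@(5, 15): e=[-70,105,0] → .  [on edge]
  covered (5 px):
    . . X X X .
    . . . X X .
    . . . . . .
    . . . . . .
    . . . . . .
    . . . . . .
    . . . . . .
    . . . . . .
T3:
  2·area = 36  (B↔C swapped to make it positive)
  edge (6, 10)→(0, 10): d=(-6,0) right/bottom  bias=-1
  edge (0, 10)→(10, 4): d=(10,-6) top-left  bias=+0
  edge (10, 4)→(6, 10): d=(-4,6) right/bottom  bias=-1
    (4,2)@(9, 5): e=[30,4,2] → X
    (5,2)@(11, 5): e=[30,16,-10] → .
    (2,3)@(5, 7): e=[18,0,18] → X  [on edge]
    (3,3)@(7, 7): e=[18,12,6] → X
    (4,3)@(9, 7): e=[18,24,-6] → .
    (1,4)@(3, 9): e=[6,8,22] → X
    (3,4)@(7, 9): e=[6,32,-2] → .
    (1,5)@(3, 11): e=[-6,28,14] → .
    (2,5)@(5, 11): e=[-6,40,2] → .
  covered (5 px):
    . . . . . .
    . . . . . .
    . . . . X .
    . . X X . .
    . X X . . .
    . . . . . .
    . . . . . .
    . . . . . .

Result: [[3,4],[4,4]]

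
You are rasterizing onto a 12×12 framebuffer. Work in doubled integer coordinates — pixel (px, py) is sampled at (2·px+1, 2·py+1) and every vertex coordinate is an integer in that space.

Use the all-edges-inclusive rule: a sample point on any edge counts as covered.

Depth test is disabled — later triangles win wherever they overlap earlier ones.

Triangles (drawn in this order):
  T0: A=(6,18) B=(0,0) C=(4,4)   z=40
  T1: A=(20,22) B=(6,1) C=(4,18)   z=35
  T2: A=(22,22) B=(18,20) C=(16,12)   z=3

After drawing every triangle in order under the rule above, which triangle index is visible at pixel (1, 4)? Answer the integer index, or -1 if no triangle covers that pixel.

T0:
  2·area = 48
  edge (6, 18)→(0, 0): d=(-6,-18) inclusive
  edge (0, 0)→(4, 4): d=(4,4) inclusive
  edge (4, 4)→(6, 18): d=(2,14) inclusive
    (0,0)@(1, 1): e=[12,0,36] → █  [on edge]
    (1,0)@(3, 1): e=[48,-8,8] → ·
    (0,1)@(1, 3): e=[0,8,40] → █  [on edge]
    (1,1)@(3, 3): e=[36,0,12] → █  [on edge]
    (2,1)@(5, 3): e=[72,-8,-16] → ·
    (0,2)@(1, 5): e=[-12,16,44] → ·
    (1,2)@(3, 5): e=[24,8,16] → █
    (2,2)@(5, 5): e=[60,0,-12] → ·  [on edge]
    (1,3)@(3, 7): e=[12,16,20] → █
    (2,3)@(5, 7): e=[48,8,-8] → ·
    (3,3)@(7, 7): e=[84,0,-36] → ·  [on edge]
    (1,4)@(3, 9): e=[0,24,24] → █  [on edge]
    (4,4)@(9, 9): e=[108,0,-60] → ·  [on edge]
    (2,5)@(5, 11): e=[24,24,0] → █  [on edge]
    (5,5)@(11, 11): e=[132,0,-84] → ·  [on edge]
    (6,6)@(13, 13): e=[156,0,-108] → ·  [on edge]
    (2,7)@(5, 15): e=[0,40,8] → █  [on edge]
    (7,7)@(15, 15): e=[180,0,-132] → ·  [on edge]
    (8,8)@(17, 17): e=[204,0,-156] → ·  [on edge]
    (9,9)@(19, 19): e=[228,0,-180] → ·  [on edge]
    (3,10)@(7, 21): e=[0,56,-8] → ·  [on edge]
    (10,10)@(21, 21): e=[252,0,-204] → ·  [on edge]
    (11,11)@(23, 23): e=[276,0,-228] → ·  [on edge]
  covered (9 px):
    █ · · · · · · · · · · ·
    █ █ · · · · · · · · · ·
    · █ · · · · · · · · · ·
    · █ · · · · · · · · · ·
    · █ · · · · · · · · · ·
    · · █ · · · · · · · · ·
    · · █ · · · · · · · · ·
    · · █ · · · · · · · · ·
    · · · · · · · · · · · ·
    · · · · · · · · · · · ·
    · · · · · · · · · · · ·
    · · · · · · · · · · · ·
T1:
  2·area = 280  (B↔C swapped to make it positive)
  edge (20, 22)→(4, 18): d=(-16,-4) inclusive
  edge (4, 18)→(6, 1): d=(2,-17) inclusive
  edge (6, 1)→(20, 22): d=(14,21) inclusive
    (3,1)@(7, 3): e=[252,21,7] → █
    (4,1)@(9, 3): e=[260,55,-35] → ·
    (3,2)@(7, 5): e=[220,25,35] → █
    (4,2)@(9, 5): e=[228,59,-7] → ·
    (3,3)@(7, 7): e=[188,29,63] → █
    (4,3)@(9, 7): e=[196,63,21] → █
    (5,3)@(11, 7): e=[204,97,-21] → ·
    (3,4)@(7, 9): e=[156,33,91] → █
    (5,4)@(11, 9): e=[172,101,7] → █
    (6,4)@(13, 9): e=[180,135,-35] → ·
    (2,5)@(5, 11): e=[116,3,161] → █
    (6,5)@(13, 11): e=[148,139,-7] → ·
  covered (35 px):
    · · · · · · · · · · · ·
    · · · █ · · · · · · · ·
    · · · █ · · · · · · · ·
    · · · █ █ · · · · · · ·
    · · · █ █ █ · · · · · ·
    · · █ █ █ █ · · · · · ·
    · · █ █ █ █ █ · · · · ·
    · · █ █ █ █ █ █ · · · ·
    · · █ █ █ █ █ █ · · · ·
    · · · · █ █ █ █ █ · · ·
    · · · · · · · · █ █ · ·
    · · · · · · · · · · · ·
T2:
  2·area = 28
  edge (22, 22)→(18, 20): d=(-4,-2) inclusive
  edge (18, 20)→(16, 12): d=(-2,-8) inclusive
  edge (16, 12)→(22, 22): d=(6,10) inclusive
    (6,3)@(13, 7): e=[42,-14,0] → ·  [on edge]
    (8,7)@(17, 15): e=[18,2,8] → █
    (9,7)@(19, 15): e=[22,18,-12] → ·
    (8,8)@(17, 17): e=[10,-2,20] → ·
    (9,8)@(19, 17): e=[14,14,0] → █  [on edge]
    (10,8)@(21, 17): e=[18,30,-20] → ·
    (9,9)@(19, 19): e=[6,10,12] → █
    (10,9)@(21, 19): e=[10,26,-8] → ·
    (9,10)@(19, 21): e=[-2,6,24] → ·
    (10,10)@(21, 21): e=[2,22,4] → █
    (11,10)@(23, 21): e=[6,38,-16] → ·
    (10,11)@(21, 23): e=[-6,18,16] → ·
  covered (4 px):
    · · · · · · · · · · · ·
    · · · · · · · · · · · ·
    · · · · · · · · · · · ·
    · · · · · · · · · · · ·
    · · · · · · · · · · · ·
    · · · · · · · · · · · ·
    · · · · · · · · · · · ·
    · · · · · · · · █ · · ·
    · · · · · · · · · █ · ·
    · · · · · · · · · █ · ·
    · · · · · · · · · · █ ·
    · · · · · · · · · · · ·

Z-buffer (winner per pixel, '.' = empty):
  0 . . . . . . . . . . .
  0 0 . 1 . . . . . . . .
  . 0 . 1 . . . . . . . .
  . 0 . 1 1 . . . . . . .
  . 0 . 1 1 1 . . . . . .
  . . 1 1 1 1 . . . . . .
  . . 1 1 1 1 1 . . . . .
  . . 1 1 1 1 1 1 2 . . .
  . . 1 1 1 1 1 1 . 2 . .
  . . . . 1 1 1 1 1 2 . .
  . . . . . . . . 1 1 2 .
  . . . . . . . . . . . .

Answer: 0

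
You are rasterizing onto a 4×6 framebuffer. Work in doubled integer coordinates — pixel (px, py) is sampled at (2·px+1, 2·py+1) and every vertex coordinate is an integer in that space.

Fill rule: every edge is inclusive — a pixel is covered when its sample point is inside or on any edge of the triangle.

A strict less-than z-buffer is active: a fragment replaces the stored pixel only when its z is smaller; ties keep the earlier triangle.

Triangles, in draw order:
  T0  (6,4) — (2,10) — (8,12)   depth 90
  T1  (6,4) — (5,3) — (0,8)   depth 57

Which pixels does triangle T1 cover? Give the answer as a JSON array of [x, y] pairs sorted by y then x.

T0:
  2·area = 44  (B↔C swapped to make it positive)
  edge (6, 4)→(8, 12): d=(2,8) inclusive
  edge (8, 12)→(2, 10): d=(-6,-2) inclusive
  edge (2, 10)→(6, 4): d=(4,-6) inclusive
    (2,3)@(5, 7): e=[14,24,6] → X
    (3,3)@(7, 7): e=[-2,28,18] → .
    (1,4)@(3, 9): e=[34,8,2] → X
    (3,4)@(7, 9): e=[2,16,26] → X
    (1,5)@(3, 11): e=[38,-4,10] → .
    (2,5)@(5, 11): e=[22,0,22] → X  [on edge]
  covered (6 px):
    . . . .
    . . . .
    . . . .
    . . X .
    . X X X
    . . X X
T1:
  2·area = 10  (B↔C swapped to make it positive)
  edge (6, 4)→(0, 8): d=(-6,4) inclusive
  edge (0, 8)→(5, 3): d=(5,-5) inclusive
  edge (5, 3)→(6, 4): d=(1,1) inclusive
    (1,0)@(3, 1): e=[30,-20,0] → .  [on edge]
    (3,0)@(7, 1): e=[14,0,-4] → .  [on edge]
    (2,1)@(5, 3): e=[10,0,0] → X  [on edge]
    (3,1)@(7, 3): e=[2,10,-2] → .
    (1,2)@(3, 5): e=[6,0,4] → X  [on edge]
    (2,2)@(5, 5): e=[-2,10,2] → .
    (3,2)@(7, 5): e=[-10,20,0] → .  [on edge]
    (0,3)@(1, 7): e=[2,0,8] → X  [on edge]
    (1,3)@(3, 7): e=[-6,10,6] → .
    (0,4)@(1, 9): e=[-10,10,10] → .
  covered (3 px):
    . . . .
    . . X .
    . X . .
    X . . .
    . . . .
    . . . .

Result: [[2,1],[1,2],[0,3]]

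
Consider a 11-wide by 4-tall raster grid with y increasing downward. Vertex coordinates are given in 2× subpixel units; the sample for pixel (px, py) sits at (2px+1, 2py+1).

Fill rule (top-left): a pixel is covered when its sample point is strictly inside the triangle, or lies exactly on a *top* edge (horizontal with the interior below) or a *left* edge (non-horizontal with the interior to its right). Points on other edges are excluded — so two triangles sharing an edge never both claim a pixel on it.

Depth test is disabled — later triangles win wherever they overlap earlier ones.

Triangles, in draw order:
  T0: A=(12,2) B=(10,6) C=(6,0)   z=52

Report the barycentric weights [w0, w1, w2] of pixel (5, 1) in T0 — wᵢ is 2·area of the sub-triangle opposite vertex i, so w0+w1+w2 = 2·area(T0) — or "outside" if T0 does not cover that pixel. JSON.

T0:
  2·area = 28
  edge (12, 2)→(10, 6): d=(-2,4) right/bottom  bias=-1
  edge (10, 6)→(6, 0): d=(-4,-6) top-left  bias=+0
  edge (6, 0)→(12, 2): d=(6,2) right/bottom  bias=-1
    (3,0)@(7, 1): e=[22,2,4] → #
    (4,0)@(9, 1): e=[14,14,0] → ·  [on edge]
    (3,1)@(7, 3): e=[18,-6,16] → ·
    (4,1)@(9, 3): e=[10,6,12] → #
    (5,1)@(11, 3): e=[2,18,8] → #
    (6,1)@(13, 3): e=[-6,30,4] → ·
    (7,1)@(15, 3): e=[-14,42,0] → ·  [on edge]
    (4,2)@(9, 5): e=[6,-2,24] → ·
    (5,2)@(11, 5): e=[-2,10,20] → ·
    (10,2)@(21, 5): e=[-42,70,0] → ·  [on edge]
  covered (3 px):
    · · · # · · · · · · ·
    · · · · # # · · · · ·
    · · · · · · · · · · ·
    · · · · · · · · · · ·

Final: [18,8,2]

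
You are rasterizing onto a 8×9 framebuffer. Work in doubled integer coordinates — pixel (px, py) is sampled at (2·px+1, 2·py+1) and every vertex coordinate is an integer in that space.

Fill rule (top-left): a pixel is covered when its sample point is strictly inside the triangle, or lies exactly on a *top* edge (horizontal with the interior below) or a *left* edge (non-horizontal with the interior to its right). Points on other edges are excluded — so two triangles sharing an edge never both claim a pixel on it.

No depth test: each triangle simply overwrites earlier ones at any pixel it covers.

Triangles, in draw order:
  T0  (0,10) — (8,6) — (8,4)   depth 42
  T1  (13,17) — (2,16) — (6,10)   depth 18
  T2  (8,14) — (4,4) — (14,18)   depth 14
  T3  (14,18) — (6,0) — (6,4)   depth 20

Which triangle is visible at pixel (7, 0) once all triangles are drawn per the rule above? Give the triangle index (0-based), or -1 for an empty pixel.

T0:
  2·area = 16  (B↔C swapped to make it positive)
  edge (0, 10)→(8, 4): d=(8,-6) top-left  bias=+0
  edge (8, 4)→(8, 6): d=(0,2) right/bottom  bias=-1
  edge (8, 6)→(0, 10): d=(-8,4) right/bottom  bias=-1
    (3,2)@(7, 5): e=[2,2,12] → X
    (4,2)@(9, 5): e=[14,-2,4] → .
    (2,3)@(5, 7): e=[6,6,4] → X
    (3,3)@(7, 7): e=[18,2,-4] → .
    (2,4)@(5, 9): e=[22,6,-12] → .
  covered (2 px):
    . . . . . . . .
    . . . . . . . .
    . . . X . . . .
    . . X . . . . .
    . . . . . . . .
    . . . . . . . .
    . . . . . . . .
    . . . . . . . .
    . . . . . . . .
T1:
  2·area = 70
  edge (13, 17)→(2, 16): d=(-11,-1) top-left  bias=+0
  edge (2, 16)→(6, 10): d=(4,-6) top-left  bias=+0
  edge (6, 10)→(13, 17): d=(7,7) right/bottom  bias=-1
    (0,2)@(1, 5): e=[120,-50,0] → .  [on edge]
    (1,3)@(3, 7): e=[100,-30,0] → .  [on edge]
    (2,4)@(5, 9): e=[80,-10,0] → .  [on edge]
    (3,5)@(7, 11): e=[60,10,0] → .  [on edge]
    (2,6)@(5, 13): e=[36,6,28] → X
    (3,6)@(7, 13): e=[38,18,14] → X
    (4,6)@(9, 13): e=[40,30,0] → .  [on edge]
    (1,7)@(3, 15): e=[12,2,56] → X
    (4,7)@(9, 15): e=[18,38,14] → X
    (5,7)@(11, 15): e=[20,50,0] → .  [on edge]
    (1,8)@(3, 17): e=[-10,10,70] → .
    (2,8)@(5, 17): e=[-8,22,56] → .
    (6,8)@(13, 17): e=[0,70,0] → .  [on edge]
  covered (6 px):
    . . . . . . . .
    . . . . . . . .
    . . . . . . . .
    . . . . . . . .
    . . . . . . . .
    . . . . . . . .
    . . X X . . . .
    . X X X X . . .
    . . . . . . . .
T2:
  2·area = 44
  edge (8, 14)→(4, 4): d=(-4,-10) top-left  bias=+0
  edge (4, 4)→(14, 18): d=(10,14) right/bottom  bias=-1
  edge (14, 18)→(8, 14): d=(-6,-4) top-left  bias=+0
    (3,4)@(7, 9): e=[10,8,26] → X
    (4,4)@(9, 9): e=[30,-20,34] → .
    (3,5)@(7, 11): e=[2,28,14] → X
    (4,5)@(9, 11): e=[22,0,22] → .  [on edge]
    (3,6)@(7, 13): e=[-6,48,2] → .
    (4,6)@(9, 13): e=[14,20,10] → X
    (5,6)@(11, 13): e=[34,-8,18] → .
    (4,7)@(9, 15): e=[6,40,-2] → .
    (5,7)@(11, 15): e=[26,12,6] → X
    (6,7)@(13, 15): e=[46,-16,14] → .
    (5,8)@(11, 17): e=[18,32,-6] → .
    (6,8)@(13, 17): e=[38,4,2] → X
  covered (5 px):
    . . . . . . . .
    . . . . . . . .
    . . . . . . . .
    . . . . . . . .
    . . . X . . . .
    . . . X . . . .
    . . . . X . . .
    . . . . . X . .
    . . . . . . X .
T3:
  2·area = 32  (B↔C swapped to make it positive)
  edge (14, 18)→(6, 4): d=(-8,-14) top-left  bias=+0
  edge (6, 4)→(6, 0): d=(0,-4) top-left  bias=+0
  edge (6, 0)→(14, 18): d=(8,18) right/bottom  bias=-1
    (3,1)@(7, 3): e=[22,4,6] → X
    (4,1)@(9, 3): e=[50,12,-30] → .
    (3,2)@(7, 5): e=[6,4,22] → X
    (4,2)@(9, 5): e=[34,12,-14] → .
    (3,3)@(7, 7): e=[-10,4,38] → .
    (4,3)@(9, 7): e=[18,12,2] → X
    (5,3)@(11, 7): e=[46,20,-34] → .
    (4,4)@(9, 9): e=[2,12,18] → X
    (5,4)@(11, 9): e=[30,20,-18] → .
    (4,5)@(9, 11): e=[-14,12,34] → .
  covered (4 px):
    . . . . . . . .
    . . . X . . . .
    . . . X . . . .
    . . . . X . . .
    . . . . X . . .
    . . . . . . . .
    . . . . . . . .
    . . . . . . . .
    . . . . . . . .

Z-buffer (winner per pixel, '.' = empty):
  . . . . . . . .
  . . . 3 . . . .
  . . . 3 . . . .
  . . 0 . 3 . . .
  . . . 2 3 . . .
  . . . 2 . . . .
  . . 1 1 2 . . .
  . 1 1 1 1 2 . .
  . . . . . . 2 .

Result: -1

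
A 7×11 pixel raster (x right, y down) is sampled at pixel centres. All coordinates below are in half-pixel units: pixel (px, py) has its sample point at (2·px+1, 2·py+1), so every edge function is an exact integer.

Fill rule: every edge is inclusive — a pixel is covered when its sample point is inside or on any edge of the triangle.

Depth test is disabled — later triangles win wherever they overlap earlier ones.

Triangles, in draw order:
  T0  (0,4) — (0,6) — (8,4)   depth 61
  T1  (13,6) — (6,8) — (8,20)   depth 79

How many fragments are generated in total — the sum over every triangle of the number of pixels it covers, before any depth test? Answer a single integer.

T0:
  2·area = 16  (B↔C swapped to make it positive)
  edge (0, 4)→(8, 4): d=(8,0) inclusive
  edge (8, 4)→(0, 6): d=(-8,2) inclusive
  edge (0, 6)→(0, 4): d=(0,-2) inclusive
    (0,2)@(1, 5): e=[8,6,2] → █
    (1,2)@(3, 5): e=[8,2,6] → █
    (2,2)@(5, 5): e=[8,-2,10] → ·
    (0,3)@(1, 7): e=[24,-10,2] → ·
    (1,3)@(3, 7): e=[24,-14,6] → ·
  covered (2 px):
    · · · · · · ·
    · · · · · · ·
    █ █ · · · · ·
    · · · · · · ·
    · · · · · · ·
    · · · · · · ·
    · · · · · · ·
    · · · · · · ·
    · · · · · · ·
    · · · · · · ·
    · · · · · · ·
T1:
  2·area = 88  (B↔C swapped to make it positive)
  edge (13, 6)→(8, 20): d=(-5,14) inclusive
  edge (8, 20)→(6, 8): d=(-2,-12) inclusive
  edge (6, 8)→(13, 6): d=(7,-2) inclusive
    (5,3)@(11, 7): e=[23,62,3] → █
    (6,3)@(13, 7): e=[-5,86,7] → ·
    (3,4)@(7, 9): e=[69,10,9] → █
    (4,4)@(9, 9): e=[41,34,13] → █
    (6,4)@(13, 9): e=[-15,82,21] → ·
    (3,5)@(7, 11): e=[59,6,23] → █
    (6,5)@(13, 11): e=[-25,78,35] → ·
    (3,6)@(7, 13): e=[49,2,37] → █
    (5,6)@(11, 13): e=[-7,50,45] → ·
    (3,7)@(7, 15): e=[39,-2,51] → ·
    (4,7)@(9, 15): e=[11,22,55] → █
    (5,7)@(11, 15): e=[-17,46,59] → ·
  covered (11 px):
    · · · · · · ·
    · · · · · · ·
    · · · · · · ·
    · · · · · █ ·
    · · · █ █ █ ·
    · · · █ █ █ ·
    · · · █ █ · ·
    · · · · █ · ·
    · · · · █ · ·
    · · · · · · ·
    · · · · · · ·

Final: 13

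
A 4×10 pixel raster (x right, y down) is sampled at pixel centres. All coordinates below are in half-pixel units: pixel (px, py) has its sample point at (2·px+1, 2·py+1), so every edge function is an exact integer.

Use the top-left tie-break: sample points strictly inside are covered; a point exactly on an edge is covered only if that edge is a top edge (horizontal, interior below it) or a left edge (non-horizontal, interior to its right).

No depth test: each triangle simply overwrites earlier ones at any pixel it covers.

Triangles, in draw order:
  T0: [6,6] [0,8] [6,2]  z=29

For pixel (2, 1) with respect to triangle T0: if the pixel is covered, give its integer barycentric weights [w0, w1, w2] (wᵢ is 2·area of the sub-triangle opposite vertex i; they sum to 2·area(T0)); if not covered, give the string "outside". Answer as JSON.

T0:
  2·area = 24
  edge (6, 6)→(0, 8): d=(-6,2) right/bottom  bias=-1
  edge (0, 8)→(6, 2): d=(6,-6) top-left  bias=+0
  edge (6, 2)→(6, 6): d=(0,4) right/bottom  bias=-1
    (3,0)@(7, 1): e=[28,0,-4] → ·  [on edge]
    (2,1)@(5, 3): e=[20,0,4] → #  [on edge]
    (3,1)@(7, 3): e=[16,12,-4] → ·
    (1,2)@(3, 5): e=[12,0,12] → #  [on edge]
    (3,2)@(7, 5): e=[4,24,-4] → ·
    (0,3)@(1, 7): e=[4,0,20] → #  [on edge]
    (1,3)@(3, 7): e=[0,12,12] → ·  [on edge]
    (2,3)@(5, 7): e=[-4,24,4] → ·
    (0,4)@(1, 9): e=[-8,12,20] → ·
  covered (4 px):
    · · · ·
    · · # ·
    · # # ·
    # · · ·
    · · · ·
    · · · ·
    · · · ·
    · · · ·
    · · · ·
    · · · ·

Final: [0,4,20]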